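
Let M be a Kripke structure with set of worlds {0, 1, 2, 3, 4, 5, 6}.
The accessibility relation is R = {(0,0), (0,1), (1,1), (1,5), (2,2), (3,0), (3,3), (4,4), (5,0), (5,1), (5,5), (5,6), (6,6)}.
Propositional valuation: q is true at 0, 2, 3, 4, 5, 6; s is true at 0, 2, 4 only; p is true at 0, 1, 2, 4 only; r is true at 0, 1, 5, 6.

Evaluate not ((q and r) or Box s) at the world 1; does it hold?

Recall that Box ψ holds at a world iff ψ holds at every accessible world, and Dia ψ holds iff ψ holds at some accessible world.
At 1: (q and r) or Box s is false, so not ((q and r) or Box s) is true.
  At 1: q and r is false, Box s is false, so (q and r) or Box s is false.
    At 1: Box s requires s at every successor {1, 5}.
      s fails at 1, so Box s is false at 1.

Yes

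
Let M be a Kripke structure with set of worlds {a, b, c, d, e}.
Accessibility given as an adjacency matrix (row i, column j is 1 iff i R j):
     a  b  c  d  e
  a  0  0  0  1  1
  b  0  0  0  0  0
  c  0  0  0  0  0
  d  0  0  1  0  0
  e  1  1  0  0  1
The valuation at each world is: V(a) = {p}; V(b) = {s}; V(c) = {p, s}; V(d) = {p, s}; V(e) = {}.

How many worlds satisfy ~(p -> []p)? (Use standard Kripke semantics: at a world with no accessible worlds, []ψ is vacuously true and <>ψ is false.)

Recall that []ψ holds at a world iff ψ holds at every accessible world, and <>ψ holds iff ψ holds at some accessible world.
Let φ = ~(p -> []p). Evaluate φ at each world:
  a (successors {d, e}): φ is true.
  b (successors ∅): φ is false.
  c (successors ∅): φ is false.
  d (successors {c}): φ is false.
  e (successors {a, b, e}): φ is false.
For instance, at d:
  At d: p -> []p is true, so ~(p -> []p) is false.
    At d: p is true, []p is true, so p -> []p is true.
      At d: []p requires p at every successor {c}.
        At c: p is true.
      So []p is true at d.
Satisfying worlds: {a}

1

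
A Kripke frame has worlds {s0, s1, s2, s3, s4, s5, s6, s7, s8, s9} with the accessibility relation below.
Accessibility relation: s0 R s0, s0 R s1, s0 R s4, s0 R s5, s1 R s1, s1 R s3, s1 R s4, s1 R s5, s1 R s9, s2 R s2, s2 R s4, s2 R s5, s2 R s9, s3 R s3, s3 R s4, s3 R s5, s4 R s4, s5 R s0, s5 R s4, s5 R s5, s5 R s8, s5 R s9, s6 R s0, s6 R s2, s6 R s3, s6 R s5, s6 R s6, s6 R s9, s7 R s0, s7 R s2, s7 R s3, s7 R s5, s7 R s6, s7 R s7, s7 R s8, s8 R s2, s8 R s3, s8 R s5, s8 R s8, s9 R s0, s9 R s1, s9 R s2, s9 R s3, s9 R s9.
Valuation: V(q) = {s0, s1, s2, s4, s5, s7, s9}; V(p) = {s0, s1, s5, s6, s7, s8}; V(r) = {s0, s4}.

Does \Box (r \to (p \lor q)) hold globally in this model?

Let φ = \Box (r \to (p \lor q)). Evaluate φ at each world:
  s0 (successors {s0, s1, s4, s5}): φ is true.
  s1 (successors {s1, s3, s4, s5, s9}): φ is true.
  s2 (successors {s2, s4, s5, s9}): φ is true.
  s3 (successors {s3, s4, s5}): φ is true.
  s4 (successors {s4}): φ is true.
  s5 (successors {s0, s4, s5, s8, s9}): φ is true.
  s6 (successors {s0, s2, s3, s5, s6, s9}): φ is true.
  s7 (successors {s0, s2, s3, s5, s6, s7, s8}): φ is true.
  s8 (successors {s2, s3, s5, s8}): φ is true.
  s9 (successors {s0, s1, s2, s3, s9}): φ is true.
For instance, at s4:
  At s4: \Box (r \to (p \lor q)) requires r \to (p \lor q) at every successor {s4}.
    At s4: r \to (p \lor q) is true.
  So \Box (r \to (p \lor q)) is true at s4.

Yes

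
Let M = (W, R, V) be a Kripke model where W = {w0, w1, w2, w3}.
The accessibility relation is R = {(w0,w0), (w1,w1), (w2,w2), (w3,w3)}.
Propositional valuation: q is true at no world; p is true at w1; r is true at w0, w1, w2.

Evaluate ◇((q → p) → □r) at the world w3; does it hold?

No

At w3: ◇((q → p) → □r) requires (q → p) → □r at some successor in {w3}.
  At w3: (q → p) → □r is false.
So ◇((q → p) → □r) is false at w3.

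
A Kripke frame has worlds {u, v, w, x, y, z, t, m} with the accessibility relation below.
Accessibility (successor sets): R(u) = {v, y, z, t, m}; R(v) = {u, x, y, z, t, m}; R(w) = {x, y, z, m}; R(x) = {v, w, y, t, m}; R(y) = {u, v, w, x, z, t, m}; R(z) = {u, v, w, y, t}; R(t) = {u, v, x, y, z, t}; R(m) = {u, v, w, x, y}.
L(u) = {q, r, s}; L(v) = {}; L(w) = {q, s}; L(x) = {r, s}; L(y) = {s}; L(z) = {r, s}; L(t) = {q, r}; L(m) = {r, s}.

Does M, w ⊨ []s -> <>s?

Yes

At w: []s is true, <>s is true, so []s -> <>s is true.
  At w: []s requires s at every successor {x, y, z, m}.
    At x: s is true.
    At y: s is true.
    At z: s is true.
    At m: s is true.
  So []s is true at w.
  At w: <>s requires s at some successor in {x, y, z, m}.
    s holds at x, so <>s is true at w.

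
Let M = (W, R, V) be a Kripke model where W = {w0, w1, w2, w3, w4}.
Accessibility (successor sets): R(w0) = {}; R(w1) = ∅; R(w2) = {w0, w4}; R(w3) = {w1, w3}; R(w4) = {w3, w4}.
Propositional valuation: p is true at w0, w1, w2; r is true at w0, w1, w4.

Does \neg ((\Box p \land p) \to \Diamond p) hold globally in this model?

Recall that \Box ψ holds at a world iff ψ holds at every accessible world, and \Diamond ψ holds iff ψ holds at some accessible world.
Let φ = \neg ((\Box p \land p) \to \Diamond p). Evaluate φ at each world:
  w0 (successors ∅): φ is true.
  w1 (successors ∅): φ is true.
  w2 (successors {w0, w4}): φ is false.
  w3 (successors {w1, w3}): φ is false.
  w4 (successors {w3, w4}): φ is false.
Detail at w2 (counterexample):
  At w2: (\Box p \land p) \to \Diamond p is true, so \neg ((\Box p \land p) \to \Diamond p) is false.
    At w2: \Box p \land p is false, \Diamond p is true, so (\Box p \land p) \to \Diamond p is true.
      At w2: \Box p is false, p is true, so \Box p \land p is false.
      At w2: \Diamond p requires p at some successor in {w0, w4}.
        p holds at w0, so \Diamond p is true at w2.

No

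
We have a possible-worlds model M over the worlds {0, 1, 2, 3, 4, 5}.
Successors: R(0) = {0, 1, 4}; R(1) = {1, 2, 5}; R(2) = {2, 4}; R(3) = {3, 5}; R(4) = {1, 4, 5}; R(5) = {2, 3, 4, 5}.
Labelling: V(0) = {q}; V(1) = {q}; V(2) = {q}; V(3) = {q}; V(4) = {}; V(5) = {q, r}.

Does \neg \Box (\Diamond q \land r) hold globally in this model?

Let φ = \neg \Box (\Diamond q \land r). Evaluate φ at each world:
  0 (successors {0, 1, 4}): φ is true.
  1 (successors {1, 2, 5}): φ is true.
  2 (successors {2, 4}): φ is true.
  3 (successors {3, 5}): φ is true.
  4 (successors {1, 4, 5}): φ is true.
  5 (successors {2, 3, 4, 5}): φ is true.
For instance, at 0:
  At 0: \Box (\Diamond q \land r) is false, so \neg \Box (\Diamond q \land r) is true.
    At 0: \Box (\Diamond q \land r) requires \Diamond q \land r at every successor {0, 1, 4}.
      \Diamond q \land r fails at 0, so \Box (\Diamond q \land r) is false at 0.

Yes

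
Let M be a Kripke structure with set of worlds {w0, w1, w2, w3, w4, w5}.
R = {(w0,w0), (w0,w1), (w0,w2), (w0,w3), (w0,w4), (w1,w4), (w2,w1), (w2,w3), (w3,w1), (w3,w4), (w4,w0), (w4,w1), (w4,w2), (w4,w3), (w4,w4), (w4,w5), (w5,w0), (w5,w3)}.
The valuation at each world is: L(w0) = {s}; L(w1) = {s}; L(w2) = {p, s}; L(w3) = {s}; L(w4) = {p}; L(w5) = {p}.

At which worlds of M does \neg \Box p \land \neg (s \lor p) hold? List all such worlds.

none

Let φ = \neg \Box p \land \neg (s \lor p). Evaluate φ at each world:
  w0 (successors {w0, w1, w2, w3, w4}): φ is false.
  w1 (successors {w4}): φ is false.
  w2 (successors {w1, w3}): φ is false.
  w3 (successors {w1, w4}): φ is false.
  w4 (successors {w0, w1, w2, w3, w4, w5}): φ is false.
  w5 (successors {w0, w3}): φ is false.
For instance, at w1:
  At w1: \neg \Box p is false, \neg (s \lor p) is false, so \neg \Box p \land \neg (s \lor p) is false.
    At w1: \Box p is true, so \neg \Box p is false.
      At w1: \Box p requires p at every successor {w4}.
        At w4: p is true.
      So \Box p is true at w1.
Satisfying worlds: none.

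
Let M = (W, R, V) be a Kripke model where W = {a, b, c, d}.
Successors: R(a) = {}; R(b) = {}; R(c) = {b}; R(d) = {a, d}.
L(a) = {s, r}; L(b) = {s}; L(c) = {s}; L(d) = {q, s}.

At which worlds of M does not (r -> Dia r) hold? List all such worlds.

Let φ = not (r -> Dia r). Evaluate φ at each world:
  a (successors ∅): φ is true.
  b (successors ∅): φ is false.
  c (successors {b}): φ is false.
  d (successors {a, d}): φ is false.
For instance, at d:
  At d: r -> Dia r is true, so not (r -> Dia r) is false.
    At d: r is false, Dia r is true, so r -> Dia r is true.
      At d: Dia r requires r at some successor in {a, d}.
        r holds at a, so Dia r is true at d.
Satisfying worlds: {a}

a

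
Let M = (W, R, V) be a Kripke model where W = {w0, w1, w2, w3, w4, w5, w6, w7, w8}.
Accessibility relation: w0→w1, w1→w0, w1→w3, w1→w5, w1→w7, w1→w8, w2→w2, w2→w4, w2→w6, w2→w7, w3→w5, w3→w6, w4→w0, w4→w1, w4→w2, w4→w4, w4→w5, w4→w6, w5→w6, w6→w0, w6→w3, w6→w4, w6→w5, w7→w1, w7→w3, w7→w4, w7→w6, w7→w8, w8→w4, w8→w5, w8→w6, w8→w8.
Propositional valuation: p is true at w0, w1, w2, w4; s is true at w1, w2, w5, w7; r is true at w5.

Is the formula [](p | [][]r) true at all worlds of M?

No

Let φ = [](p | [][]r). Evaluate φ at each world:
  w0 (successors {w1}): φ is true.
  w1 (successors {w0, w3, w5, w7, w8}): φ is false.
  w2 (successors {w2, w4, w6, w7}): φ is false.
  w3 (successors {w5, w6}): φ is false.
  w4 (successors {w0, w1, w2, w4, w5, w6}): φ is false.
  w5 (successors {w6}): φ is false.
  w6 (successors {w0, w3, w4, w5}): φ is false.
  w7 (successors {w1, w3, w4, w6, w8}): φ is false.
  w8 (successors {w4, w5, w6, w8}): φ is false.
Detail at w1 (counterexample):
  At w1: [](p | [][]r) requires p | [][]r at every successor {w0, w3, w5, w7, w8}.
    p | [][]r fails at w3, so [](p | [][]r) is false at w1.
      At w3: p is false, [][]r is false, so p | [][]r is false.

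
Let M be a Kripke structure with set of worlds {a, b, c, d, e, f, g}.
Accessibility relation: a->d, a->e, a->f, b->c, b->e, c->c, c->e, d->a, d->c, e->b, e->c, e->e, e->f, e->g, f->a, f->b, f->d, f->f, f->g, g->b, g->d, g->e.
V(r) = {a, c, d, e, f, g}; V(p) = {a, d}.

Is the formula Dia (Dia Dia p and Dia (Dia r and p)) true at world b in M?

At b: Dia (Dia Dia p and Dia (Dia r and p)) requires Dia Dia p and Dia (Dia r and p) at some successor in {c, e}.
  At c: Dia Dia p and Dia (Dia r and p) is false.
  At e: Dia Dia p and Dia (Dia r and p) is false.
So Dia (Dia Dia p and Dia (Dia r and p)) is false at b.

No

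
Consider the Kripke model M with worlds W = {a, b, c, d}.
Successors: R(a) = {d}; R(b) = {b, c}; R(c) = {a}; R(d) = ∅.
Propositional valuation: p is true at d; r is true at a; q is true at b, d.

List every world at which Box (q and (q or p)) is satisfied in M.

Recall that Box ψ holds at a world iff ψ holds at every accessible world, and Dia ψ holds iff ψ holds at some accessible world.
Let φ = Box (q and (q or p)). Evaluate φ at each world:
  a (successors {d}): φ is true.
  b (successors {b, c}): φ is false.
  c (successors {a}): φ is false.
  d (successors ∅): φ is true.
For instance, at b:
  At b: Box (q and (q or p)) requires q and (q or p) at every successor {b, c}.
    q and (q or p) fails at c, so Box (q and (q or p)) is false at b.
Satisfying worlds: {a, d}

a, d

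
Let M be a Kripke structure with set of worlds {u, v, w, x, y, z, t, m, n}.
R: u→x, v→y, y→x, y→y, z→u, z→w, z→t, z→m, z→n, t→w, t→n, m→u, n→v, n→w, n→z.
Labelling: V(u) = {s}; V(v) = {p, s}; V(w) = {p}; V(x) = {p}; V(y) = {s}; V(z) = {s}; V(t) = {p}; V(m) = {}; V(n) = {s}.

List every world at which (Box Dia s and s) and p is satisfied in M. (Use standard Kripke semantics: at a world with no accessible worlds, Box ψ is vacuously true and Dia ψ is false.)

v

Let φ = (Box Dia s and s) and p. Evaluate φ at each world:
  u (successors {x}): φ is false.
  v (successors {y}): φ is true.
  w (successors ∅): φ is false.
  x (successors ∅): φ is false.
  y (successors {x, y}): φ is false.
  z (successors {u, w, t, m, n}): φ is false.
  t (successors {w, n}): φ is false.
  m (successors {u}): φ is false.
  n (successors {v, w, z}): φ is false.
For instance, at n:
  At n: Box Dia s and s is false, p is false, so (Box Dia s and s) and p is false.
    At n: Box Dia s is false, s is true, so Box Dia s and s is false.
      At n: Box Dia s requires Dia s at every successor {v, w, z}.
        Dia s fails at w, so Box Dia s is false at n.
Satisfying worlds: {v}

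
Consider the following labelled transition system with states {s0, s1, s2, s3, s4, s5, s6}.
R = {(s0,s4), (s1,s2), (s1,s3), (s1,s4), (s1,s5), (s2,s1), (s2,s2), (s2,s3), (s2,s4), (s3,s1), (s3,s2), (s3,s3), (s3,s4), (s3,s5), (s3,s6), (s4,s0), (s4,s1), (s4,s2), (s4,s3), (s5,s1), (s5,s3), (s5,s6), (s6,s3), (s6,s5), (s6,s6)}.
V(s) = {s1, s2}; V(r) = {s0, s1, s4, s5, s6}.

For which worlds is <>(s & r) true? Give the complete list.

s2, s3, s4, s5

Recall that <>ψ holds at a world iff ψ holds at some accessible world.
Let φ = <>(s & r). Evaluate φ at each world:
  s0 (successors {s4}): φ is false.
  s1 (successors {s2, s3, s4, s5}): φ is false.
  s2 (successors {s1, s2, s3, s4}): φ is true.
  s3 (successors {s1, s2, s3, s4, s5, s6}): φ is true.
  s4 (successors {s0, s1, s2, s3}): φ is true.
  s5 (successors {s1, s3, s6}): φ is true.
  s6 (successors {s3, s5, s6}): φ is false.
For instance, at s2:
  At s2: <>(s & r) requires s & r at some successor in {s1, s2, s3, s4}.
    s & r holds at s1, so <>(s & r) is true at s2.
Satisfying worlds: {s2, s3, s4, s5}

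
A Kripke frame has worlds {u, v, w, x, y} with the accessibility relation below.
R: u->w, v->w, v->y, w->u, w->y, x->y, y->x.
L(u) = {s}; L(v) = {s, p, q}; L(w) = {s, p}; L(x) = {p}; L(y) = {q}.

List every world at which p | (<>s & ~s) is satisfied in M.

Let φ = p | (<>s & ~s). Evaluate φ at each world:
  u (successors {w}): φ is false.
  v (successors {w, y}): φ is true.
  w (successors {u, y}): φ is true.
  x (successors {y}): φ is true.
  y (successors {x}): φ is false.
For instance, at v:
  At v: p is true, <>s & ~s is false, so p | (<>s & ~s) is true.
    At v: <>s is true, ~s is false, so <>s & ~s is false.
      At v: <>s requires s at some successor in {w, y}.
        s holds at w, so <>s is true at v.
Satisfying worlds: {v, w, x}

v, w, x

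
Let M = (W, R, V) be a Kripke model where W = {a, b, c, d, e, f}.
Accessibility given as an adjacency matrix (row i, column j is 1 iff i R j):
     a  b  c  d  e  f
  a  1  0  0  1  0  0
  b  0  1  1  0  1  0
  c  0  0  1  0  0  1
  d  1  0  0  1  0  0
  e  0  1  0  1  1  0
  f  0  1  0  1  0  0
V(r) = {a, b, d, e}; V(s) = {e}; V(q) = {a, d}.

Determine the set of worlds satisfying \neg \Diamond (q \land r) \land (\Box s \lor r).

b

Recall that \Box ψ holds at a world iff ψ holds at every accessible world, and \Diamond ψ holds iff ψ holds at some accessible world.
Let φ = \neg \Diamond (q \land r) \land (\Box s \lor r). Evaluate φ at each world:
  a (successors {a, d}): φ is false.
  b (successors {b, c, e}): φ is true.
  c (successors {c, f}): φ is false.
  d (successors {a, d}): φ is false.
  e (successors {b, d, e}): φ is false.
  f (successors {b, d}): φ is false.
For instance, at b:
  At b: \neg \Diamond (q \land r) is true, \Box s \lor r is true, so \neg \Diamond (q \land r) \land (\Box s \lor r) is true.
    At b: \Diamond (q \land r) is false, so \neg \Diamond (q \land r) is true.
      At b: \Diamond (q \land r) requires q \land r at some successor in {b, c, e}.
        At b: q \land r is false.
        At c: q \land r is false.
        At e: q \land r is false.
      So \Diamond (q \land r) is false at b.
    At b: \Box s is false, r is true, so \Box s \lor r is true.
      At b: \Box s requires s at every successor {b, c, e}.
        s fails at b, so \Box s is false at b.
Satisfying worlds: {b}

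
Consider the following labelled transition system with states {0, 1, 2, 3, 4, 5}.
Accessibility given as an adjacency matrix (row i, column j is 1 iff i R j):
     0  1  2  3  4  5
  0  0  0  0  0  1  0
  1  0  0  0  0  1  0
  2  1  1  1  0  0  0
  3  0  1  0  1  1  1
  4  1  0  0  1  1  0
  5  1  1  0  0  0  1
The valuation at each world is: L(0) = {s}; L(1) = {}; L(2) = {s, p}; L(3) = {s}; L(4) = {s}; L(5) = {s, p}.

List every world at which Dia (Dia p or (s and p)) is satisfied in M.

2, 3, 4, 5

Let φ = Dia (Dia p or (s and p)). Evaluate φ at each world:
  0 (successors {4}): φ is false.
  1 (successors {4}): φ is false.
  2 (successors {0, 1, 2}): φ is true.
  3 (successors {1, 3, 4, 5}): φ is true.
  4 (successors {0, 3, 4}): φ is true.
  5 (successors {0, 1, 5}): φ is true.
For instance, at 1:
  At 1: Dia (Dia p or (s and p)) requires Dia p or (s and p) at some successor in {4}.
    At 4: Dia p or (s and p) is false.
  So Dia (Dia p or (s and p)) is false at 1.
Satisfying worlds: {2, 3, 4, 5}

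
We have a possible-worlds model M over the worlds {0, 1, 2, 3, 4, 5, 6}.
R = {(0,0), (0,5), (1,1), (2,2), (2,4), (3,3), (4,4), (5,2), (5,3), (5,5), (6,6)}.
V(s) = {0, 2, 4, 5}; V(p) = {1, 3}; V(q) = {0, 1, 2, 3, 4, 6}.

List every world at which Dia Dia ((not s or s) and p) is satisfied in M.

Let φ = Dia Dia ((not s or s) and p). Evaluate φ at each world:
  0 (successors {0, 5}): φ is true.
  1 (successors {1}): φ is true.
  2 (successors {2, 4}): φ is false.
  3 (successors {3}): φ is true.
  4 (successors {4}): φ is false.
  5 (successors {2, 3, 5}): φ is true.
  6 (successors {6}): φ is false.
For instance, at 3:
  At 3: Dia Dia ((not s or s) and p) requires Dia ((not s or s) and p) at some successor in {3}.
    Dia ((not s or s) and p) holds at 3, so Dia Dia ((not s or s) and p) is true at 3.
      At 3: Dia ((not s or s) and p) requires (not s or s) and p at some successor in {3}.
        (not s or s) and p holds at 3, so Dia ((not s or s) and p) is true at 3.
Satisfying worlds: {0, 1, 3, 5}

0, 1, 3, 5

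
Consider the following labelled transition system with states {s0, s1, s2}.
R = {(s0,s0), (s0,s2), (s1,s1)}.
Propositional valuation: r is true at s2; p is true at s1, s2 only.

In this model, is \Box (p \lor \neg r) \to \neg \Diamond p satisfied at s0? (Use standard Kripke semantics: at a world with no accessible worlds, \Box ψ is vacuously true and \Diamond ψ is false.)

No

Recall that \Box ψ holds at a world iff ψ holds at every accessible world, and \Diamond ψ holds iff ψ holds at some accessible world.
At s0: \Box (p \lor \neg r) is true, \neg \Diamond p is false, so \Box (p \lor \neg r) \to \neg \Diamond p is false.
  At s0: \Box (p \lor \neg r) requires p \lor \neg r at every successor {s0, s2}.
    At s0: p \lor \neg r is true.
    At s2: p \lor \neg r is true.
  So \Box (p \lor \neg r) is true at s0.
  At s0: \Diamond p is true, so \neg \Diamond p is false.
    At s0: \Diamond p requires p at some successor in {s0, s2}.
      p holds at s2, so \Diamond p is true at s0.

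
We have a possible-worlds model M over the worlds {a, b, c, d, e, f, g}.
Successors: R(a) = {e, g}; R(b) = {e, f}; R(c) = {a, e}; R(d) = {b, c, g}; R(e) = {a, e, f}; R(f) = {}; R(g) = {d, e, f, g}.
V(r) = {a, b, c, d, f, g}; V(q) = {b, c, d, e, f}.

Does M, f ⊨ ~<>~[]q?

Recall that []ψ holds at a world iff ψ holds at every accessible world, and <>ψ holds iff ψ holds at some accessible world.
At f: <>~[]q is false, so ~<>~[]q is true.
  At f: no accessible worlds, so <>~[]q is false.

Yes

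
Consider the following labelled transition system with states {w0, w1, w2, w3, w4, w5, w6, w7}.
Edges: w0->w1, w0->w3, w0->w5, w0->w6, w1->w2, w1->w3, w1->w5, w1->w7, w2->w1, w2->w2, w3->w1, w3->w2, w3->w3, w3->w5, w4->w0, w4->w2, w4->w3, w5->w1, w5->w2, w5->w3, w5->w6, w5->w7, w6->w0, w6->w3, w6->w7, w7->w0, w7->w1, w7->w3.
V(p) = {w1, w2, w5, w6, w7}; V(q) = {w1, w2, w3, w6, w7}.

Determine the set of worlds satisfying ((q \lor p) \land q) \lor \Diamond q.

Let φ = ((q \lor p) \land q) \lor \Diamond q. Evaluate φ at each world:
  w0 (successors {w1, w3, w5, w6}): φ is true.
  w1 (successors {w2, w3, w5, w7}): φ is true.
  w2 (successors {w1, w2}): φ is true.
  w3 (successors {w1, w2, w3, w5}): φ is true.
  w4 (successors {w0, w2, w3}): φ is true.
  w5 (successors {w1, w2, w3, w6, w7}): φ is true.
  w6 (successors {w0, w3, w7}): φ is true.
  w7 (successors {w0, w1, w3}): φ is true.
For instance, at w4:
  At w4: (q \lor p) \land q is false, \Diamond q is true, so ((q \lor p) \land q) \lor \Diamond q is true.
    At w4: \Diamond q requires q at some successor in {w0, w2, w3}.
      q holds at w2, so \Diamond q is true at w4.
Satisfying worlds: {w0, w1, w2, w3, w4, w5, w6, w7}

w0, w1, w2, w3, w4, w5, w6, w7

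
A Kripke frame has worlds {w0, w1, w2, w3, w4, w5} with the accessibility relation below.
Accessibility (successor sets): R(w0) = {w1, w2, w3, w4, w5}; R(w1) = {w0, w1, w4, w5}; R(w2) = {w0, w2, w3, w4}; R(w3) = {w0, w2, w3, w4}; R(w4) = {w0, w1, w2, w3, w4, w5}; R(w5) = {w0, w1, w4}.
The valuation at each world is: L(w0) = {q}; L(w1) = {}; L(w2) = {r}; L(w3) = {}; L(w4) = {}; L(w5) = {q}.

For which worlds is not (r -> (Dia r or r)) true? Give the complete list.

none

Let φ = not (r -> (Dia r or r)). Evaluate φ at each world:
  w0 (successors {w1, w2, w3, w4, w5}): φ is false.
  w1 (successors {w0, w1, w4, w5}): φ is false.
  w2 (successors {w0, w2, w3, w4}): φ is false.
  w3 (successors {w0, w2, w3, w4}): φ is false.
  w4 (successors {w0, w1, w2, w3, w4, w5}): φ is false.
  w5 (successors {w0, w1, w4}): φ is false.
For instance, at w0:
  At w0: r -> (Dia r or r) is true, so not (r -> (Dia r or r)) is false.
    At w0: r is false, Dia r or r is true, so r -> (Dia r or r) is true.
      At w0: Dia r is true, r is false, so Dia r or r is true.
Satisfying worlds: none.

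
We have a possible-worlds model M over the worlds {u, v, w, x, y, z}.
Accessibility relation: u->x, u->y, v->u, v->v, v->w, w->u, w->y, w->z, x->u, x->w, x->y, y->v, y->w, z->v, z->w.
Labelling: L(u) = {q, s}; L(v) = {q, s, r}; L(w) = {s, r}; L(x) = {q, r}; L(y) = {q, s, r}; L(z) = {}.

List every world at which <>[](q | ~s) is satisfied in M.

v, w, x, y, z

Let φ = <>[](q | ~s). Evaluate φ at each world:
  u (successors {x, y}): φ is false.
  v (successors {u, v, w}): φ is true.
  w (successors {u, y, z}): φ is true.
  x (successors {u, w, y}): φ is true.
  y (successors {v, w}): φ is true.
  z (successors {v, w}): φ is true.
For instance, at u:
  At u: <>[](q | ~s) requires [](q | ~s) at some successor in {x, y}.
    At x: [](q | ~s) is false.
    At y: [](q | ~s) is false.
  So <>[](q | ~s) is false at u.
Satisfying worlds: {v, w, x, y, z}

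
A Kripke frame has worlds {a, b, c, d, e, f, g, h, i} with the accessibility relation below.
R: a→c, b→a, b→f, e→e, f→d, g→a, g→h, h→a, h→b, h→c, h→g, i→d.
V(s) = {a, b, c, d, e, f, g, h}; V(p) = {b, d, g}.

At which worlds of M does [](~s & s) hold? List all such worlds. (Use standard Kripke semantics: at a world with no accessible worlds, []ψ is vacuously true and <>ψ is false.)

c, d

Recall that []ψ holds at a world iff ψ holds at every accessible world, and <>ψ holds iff ψ holds at some accessible world.
Let φ = [](~s & s). Evaluate φ at each world:
  a (successors {c}): φ is false.
  b (successors {a, f}): φ is false.
  c (successors ∅): φ is true.
  d (successors ∅): φ is true.
  e (successors {e}): φ is false.
  f (successors {d}): φ is false.
  g (successors {a, h}): φ is false.
  h (successors {a, b, c, g}): φ is false.
  i (successors {d}): φ is false.
For instance, at a:
  At a: [](~s & s) requires ~s & s at every successor {c}.
    ~s & s fails at c, so [](~s & s) is false at a.
Satisfying worlds: {c, d}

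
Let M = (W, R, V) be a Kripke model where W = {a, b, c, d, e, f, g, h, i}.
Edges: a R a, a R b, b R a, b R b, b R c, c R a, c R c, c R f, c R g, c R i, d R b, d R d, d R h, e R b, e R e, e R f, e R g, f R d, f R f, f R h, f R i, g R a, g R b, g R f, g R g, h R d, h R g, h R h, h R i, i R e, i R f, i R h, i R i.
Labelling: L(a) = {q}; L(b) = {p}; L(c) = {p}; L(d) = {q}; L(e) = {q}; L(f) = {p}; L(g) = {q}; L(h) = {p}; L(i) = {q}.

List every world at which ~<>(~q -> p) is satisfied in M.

Recall that <>ψ holds at a world iff ψ holds at some accessible world.
Let φ = ~<>(~q -> p). Evaluate φ at each world:
  a (successors {a, b}): φ is false.
  b (successors {a, b, c}): φ is false.
  c (successors {a, c, f, g, i}): φ is false.
  d (successors {b, d, h}): φ is false.
  e (successors {b, e, f, g}): φ is false.
  f (successors {d, f, h, i}): φ is false.
  g (successors {a, b, f, g}): φ is false.
  h (successors {d, g, h, i}): φ is false.
  i (successors {e, f, h, i}): φ is false.
For instance, at a:
  At a: <>(~q -> p) is true, so ~<>(~q -> p) is false.
    At a: <>(~q -> p) requires ~q -> p at some successor in {a, b}.
      ~q -> p holds at a, so <>(~q -> p) is true at a.
Satisfying worlds: none.

none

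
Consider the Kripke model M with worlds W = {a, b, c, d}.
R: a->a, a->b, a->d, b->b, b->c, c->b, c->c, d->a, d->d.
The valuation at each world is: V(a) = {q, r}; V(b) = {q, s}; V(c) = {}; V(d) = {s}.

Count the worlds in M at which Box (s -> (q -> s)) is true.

Let φ = Box (s -> (q -> s)). Evaluate φ at each world:
  a (successors {a, b, d}): φ is true.
  b (successors {b, c}): φ is true.
  c (successors {b, c}): φ is true.
  d (successors {a, d}): φ is true.
For instance, at c:
  At c: Box (s -> (q -> s)) requires s -> (q -> s) at every successor {b, c}.
    At b: s -> (q -> s) is true.
    At c: s -> (q -> s) is true.
  So Box (s -> (q -> s)) is true at c.
Satisfying worlds: {a, b, c, d}

4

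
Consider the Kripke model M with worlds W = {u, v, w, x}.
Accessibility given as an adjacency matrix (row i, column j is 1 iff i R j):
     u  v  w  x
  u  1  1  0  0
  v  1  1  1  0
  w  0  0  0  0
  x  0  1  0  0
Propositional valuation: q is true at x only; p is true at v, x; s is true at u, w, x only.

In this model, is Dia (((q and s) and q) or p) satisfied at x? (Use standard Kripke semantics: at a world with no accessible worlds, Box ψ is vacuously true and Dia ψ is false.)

Recall that Dia ψ holds at a world iff ψ holds at some accessible world.
At x: Dia (((q and s) and q) or p) requires ((q and s) and q) or p at some successor in {v}.
  ((q and s) and q) or p holds at v, so Dia (((q and s) and q) or p) is true at x.

Yes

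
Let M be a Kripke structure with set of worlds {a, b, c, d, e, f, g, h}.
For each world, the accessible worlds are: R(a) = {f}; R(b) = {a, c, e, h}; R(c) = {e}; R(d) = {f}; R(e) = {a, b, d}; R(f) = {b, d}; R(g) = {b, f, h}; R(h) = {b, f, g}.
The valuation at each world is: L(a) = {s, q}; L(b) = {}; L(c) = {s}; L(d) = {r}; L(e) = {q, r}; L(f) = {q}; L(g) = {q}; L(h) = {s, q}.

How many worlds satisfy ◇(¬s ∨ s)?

8

Let φ = ◇(¬s ∨ s). Evaluate φ at each world:
  a (successors {f}): φ is true.
  b (successors {a, c, e, h}): φ is true.
  c (successors {e}): φ is true.
  d (successors {f}): φ is true.
  e (successors {a, b, d}): φ is true.
  f (successors {b, d}): φ is true.
  g (successors {b, f, h}): φ is true.
  h (successors {b, f, g}): φ is true.
For instance, at g:
  At g: ◇(¬s ∨ s) requires ¬s ∨ s at some successor in {b, f, h}.
    ¬s ∨ s holds at b, so ◇(¬s ∨ s) is true at g.
Satisfying worlds: {a, b, c, d, e, f, g, h}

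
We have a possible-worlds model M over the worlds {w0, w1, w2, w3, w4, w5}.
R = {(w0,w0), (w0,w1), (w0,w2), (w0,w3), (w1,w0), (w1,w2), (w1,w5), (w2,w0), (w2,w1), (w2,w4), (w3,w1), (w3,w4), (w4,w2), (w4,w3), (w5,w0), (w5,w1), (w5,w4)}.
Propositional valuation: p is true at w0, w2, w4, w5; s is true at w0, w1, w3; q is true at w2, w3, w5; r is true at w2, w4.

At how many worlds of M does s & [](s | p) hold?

3

Let φ = s & [](s | p). Evaluate φ at each world:
  w0 (successors {w0, w1, w2, w3}): φ is true.
  w1 (successors {w0, w2, w5}): φ is true.
  w2 (successors {w0, w1, w4}): φ is false.
  w3 (successors {w1, w4}): φ is true.
  w4 (successors {w2, w3}): φ is false.
  w5 (successors {w0, w1, w4}): φ is false.
For instance, at w2:
  At w2: s is false, [](s | p) is true, so s & [](s | p) is false.
    At w2: [](s | p) requires s | p at every successor {w0, w1, w4}.
      At w0: s | p is true.
      At w1: s | p is true.
      At w4: s | p is true.
    So [](s | p) is true at w2.
Satisfying worlds: {w0, w1, w3}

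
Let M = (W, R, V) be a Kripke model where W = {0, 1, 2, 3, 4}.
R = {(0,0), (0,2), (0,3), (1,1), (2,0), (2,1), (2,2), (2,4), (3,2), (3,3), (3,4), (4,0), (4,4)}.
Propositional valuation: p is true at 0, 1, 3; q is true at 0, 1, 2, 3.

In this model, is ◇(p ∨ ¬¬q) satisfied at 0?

Yes

At 0: ◇(p ∨ ¬¬q) requires p ∨ ¬¬q at some successor in {0, 2, 3}.
  p ∨ ¬¬q holds at 0, so ◇(p ∨ ¬¬q) is true at 0.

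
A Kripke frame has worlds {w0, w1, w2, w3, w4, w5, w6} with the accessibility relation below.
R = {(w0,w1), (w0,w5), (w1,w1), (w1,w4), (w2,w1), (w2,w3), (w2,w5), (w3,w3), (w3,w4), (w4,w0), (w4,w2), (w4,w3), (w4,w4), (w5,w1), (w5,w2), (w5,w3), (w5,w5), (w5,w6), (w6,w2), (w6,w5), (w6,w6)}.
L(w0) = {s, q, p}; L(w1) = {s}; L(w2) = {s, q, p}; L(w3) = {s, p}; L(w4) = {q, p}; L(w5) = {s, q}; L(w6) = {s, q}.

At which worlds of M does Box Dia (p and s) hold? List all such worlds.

w3, w6

Let φ = Box Dia (p and s). Evaluate φ at each world:
  w0 (successors {w1, w5}): φ is false.
  w1 (successors {w1, w4}): φ is false.
  w2 (successors {w1, w3, w5}): φ is false.
  w3 (successors {w3, w4}): φ is true.
  w4 (successors {w0, w2, w3, w4}): φ is false.
  w5 (successors {w1, w2, w3, w5, w6}): φ is false.
  w6 (successors {w2, w5, w6}): φ is true.
For instance, at w0:
  At w0: Box Dia (p and s) requires Dia (p and s) at every successor {w1, w5}.
    Dia (p and s) fails at w1, so Box Dia (p and s) is false at w0.
      At w1: Dia (p and s) requires p and s at some successor in {w1, w4}.
        At w1: p and s is false.
        At w4: p and s is false.
      So Dia (p and s) is false at w1.
Satisfying worlds: {w3, w6}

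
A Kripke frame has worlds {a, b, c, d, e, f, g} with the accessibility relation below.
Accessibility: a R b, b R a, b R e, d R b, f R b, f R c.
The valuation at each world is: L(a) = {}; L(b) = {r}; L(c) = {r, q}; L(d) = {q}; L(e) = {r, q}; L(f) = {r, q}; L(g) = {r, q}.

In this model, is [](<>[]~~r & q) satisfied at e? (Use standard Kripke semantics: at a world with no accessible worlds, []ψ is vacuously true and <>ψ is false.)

Yes

At e: no accessible worlds, so [](<>[]~~r & q) holds vacuously.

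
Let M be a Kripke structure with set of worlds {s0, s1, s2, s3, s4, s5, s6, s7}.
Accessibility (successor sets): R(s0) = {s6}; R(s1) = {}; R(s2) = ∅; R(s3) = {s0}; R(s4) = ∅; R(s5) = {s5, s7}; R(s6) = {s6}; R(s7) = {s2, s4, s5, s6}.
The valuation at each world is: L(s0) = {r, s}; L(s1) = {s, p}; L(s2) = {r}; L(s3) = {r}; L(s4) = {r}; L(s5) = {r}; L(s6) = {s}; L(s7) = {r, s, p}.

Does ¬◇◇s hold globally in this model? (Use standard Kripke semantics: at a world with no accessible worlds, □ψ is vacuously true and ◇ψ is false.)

Let φ = ¬◇◇s. Evaluate φ at each world:
  s0 (successors {s6}): φ is false.
  s1 (successors ∅): φ is true.
  s2 (successors ∅): φ is true.
  s3 (successors {s0}): φ is false.
  s4 (successors ∅): φ is true.
  s5 (successors {s5, s7}): φ is false.
  s6 (successors {s6}): φ is false.
  s7 (successors {s2, s4, s5, s6}): φ is false.
Detail at s0 (counterexample):
  At s0: ◇◇s is true, so ¬◇◇s is false.
    At s0: ◇◇s requires ◇s at some successor in {s6}.
      ◇s holds at s6, so ◇◇s is true at s0.

No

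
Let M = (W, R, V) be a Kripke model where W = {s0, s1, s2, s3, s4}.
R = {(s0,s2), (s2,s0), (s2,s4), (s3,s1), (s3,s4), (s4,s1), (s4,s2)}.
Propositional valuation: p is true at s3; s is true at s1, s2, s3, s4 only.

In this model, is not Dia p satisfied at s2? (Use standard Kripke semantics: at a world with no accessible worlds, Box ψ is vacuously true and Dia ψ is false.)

At s2: Dia p is false, so not Dia p is true.
  At s2: Dia p requires p at some successor in {s0, s4}.
    At s0: p is false.
    At s4: p is false.
  So Dia p is false at s2.

Yes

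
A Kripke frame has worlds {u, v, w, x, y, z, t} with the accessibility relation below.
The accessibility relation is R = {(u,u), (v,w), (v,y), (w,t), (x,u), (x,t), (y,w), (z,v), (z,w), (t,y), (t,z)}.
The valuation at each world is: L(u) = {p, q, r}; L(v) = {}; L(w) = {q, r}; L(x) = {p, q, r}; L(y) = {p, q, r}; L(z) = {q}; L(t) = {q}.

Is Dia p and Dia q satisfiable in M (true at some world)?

Yes

Let φ = Dia p and Dia q. Evaluate φ at each world:
  u (successors {u}): φ is true.
  v (successors {w, y}): φ is true.
  w (successors {t}): φ is false.
  x (successors {u, t}): φ is true.
  y (successors {w}): φ is false.
  z (successors {v, w}): φ is false.
  t (successors {y, z}): φ is true.
Detail at u (witness):
  At u: Dia p is true, Dia q is true, so Dia p and Dia q is true.
    At u: Dia p requires p at some successor in {u}.
      p holds at u, so Dia p is true at u.
    At u: Dia q requires q at some successor in {u}.
      q holds at u, so Dia q is true at u.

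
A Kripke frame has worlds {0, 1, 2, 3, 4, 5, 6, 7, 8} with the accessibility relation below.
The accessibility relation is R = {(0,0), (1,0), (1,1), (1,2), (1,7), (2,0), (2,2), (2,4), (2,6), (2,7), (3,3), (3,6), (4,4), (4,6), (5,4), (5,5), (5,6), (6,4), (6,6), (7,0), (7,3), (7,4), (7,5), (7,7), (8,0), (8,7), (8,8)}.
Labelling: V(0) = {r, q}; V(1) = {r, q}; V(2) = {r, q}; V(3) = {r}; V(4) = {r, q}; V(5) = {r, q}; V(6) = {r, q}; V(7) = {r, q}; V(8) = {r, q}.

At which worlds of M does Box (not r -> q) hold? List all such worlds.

Let φ = Box (not r -> q). Evaluate φ at each world:
  0 (successors {0}): φ is true.
  1 (successors {0, 1, 2, 7}): φ is true.
  2 (successors {0, 2, 4, 6, 7}): φ is true.
  3 (successors {3, 6}): φ is true.
  4 (successors {4, 6}): φ is true.
  5 (successors {4, 5, 6}): φ is true.
  6 (successors {4, 6}): φ is true.
  7 (successors {0, 3, 4, 5, 7}): φ is true.
  8 (successors {0, 7, 8}): φ is true.
For instance, at 4:
  At 4: Box (not r -> q) requires not r -> q at every successor {4, 6}.
    At 4: not r -> q is true.
    At 6: not r -> q is true.
  So Box (not r -> q) is true at 4.
Satisfying worlds: {0, 1, 2, 3, 4, 5, 6, 7, 8}

0, 1, 2, 3, 4, 5, 6, 7, 8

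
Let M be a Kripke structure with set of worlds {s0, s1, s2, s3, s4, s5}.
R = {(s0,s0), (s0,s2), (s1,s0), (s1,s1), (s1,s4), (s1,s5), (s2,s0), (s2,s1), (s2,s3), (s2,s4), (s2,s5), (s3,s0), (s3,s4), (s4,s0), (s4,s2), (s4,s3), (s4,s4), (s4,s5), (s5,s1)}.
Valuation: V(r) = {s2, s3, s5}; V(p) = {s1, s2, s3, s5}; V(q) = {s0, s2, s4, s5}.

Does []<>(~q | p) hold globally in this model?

Let φ = []<>(~q | p). Evaluate φ at each world:
  s0 (successors {s0, s2}): φ is true.
  s1 (successors {s0, s1, s4, s5}): φ is true.
  s2 (successors {s0, s1, s3, s4, s5}): φ is false.
  s3 (successors {s0, s4}): φ is true.
  s4 (successors {s0, s2, s3, s4, s5}): φ is false.
  s5 (successors {s1}): φ is true.
Detail at s2 (counterexample):
  At s2: []<>(~q | p) requires <>(~q | p) at every successor {s0, s1, s3, s4, s5}.
    <>(~q | p) fails at s3, so []<>(~q | p) is false at s2.
      At s3: <>(~q | p) requires ~q | p at some successor in {s0, s4}.
        At s0: ~q | p is false.
        At s4: ~q | p is false.
      So <>(~q | p) is false at s3.

No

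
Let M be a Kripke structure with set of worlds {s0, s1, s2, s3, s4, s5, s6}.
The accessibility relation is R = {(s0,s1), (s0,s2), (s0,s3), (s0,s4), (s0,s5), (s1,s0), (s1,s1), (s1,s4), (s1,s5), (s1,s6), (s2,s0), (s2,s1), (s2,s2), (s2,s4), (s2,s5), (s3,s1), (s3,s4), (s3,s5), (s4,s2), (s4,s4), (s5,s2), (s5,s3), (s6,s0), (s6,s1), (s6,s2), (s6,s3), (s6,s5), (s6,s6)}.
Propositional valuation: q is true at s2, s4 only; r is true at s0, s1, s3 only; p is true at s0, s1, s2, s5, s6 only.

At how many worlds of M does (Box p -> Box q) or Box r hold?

7

Let φ = (Box p -> Box q) or Box r. Evaluate φ at each world:
  s0 (successors {s1, s2, s3, s4, s5}): φ is true.
  s1 (successors {s0, s1, s4, s5, s6}): φ is true.
  s2 (successors {s0, s1, s2, s4, s5}): φ is true.
  s3 (successors {s1, s4, s5}): φ is true.
  s4 (successors {s2, s4}): φ is true.
  s5 (successors {s2, s3}): φ is true.
  s6 (successors {s0, s1, s2, s3, s5, s6}): φ is true.
For instance, at s5:
  At s5: Box p -> Box q is true, Box r is false, so (Box p -> Box q) or Box r is true.
    At s5: Box p is false, Box q is false, so Box p -> Box q is true.
      At s5: Box p requires p at every successor {s2, s3}.
        p fails at s3, so Box p is false at s5.
      At s5: Box q requires q at every successor {s2, s3}.
        q fails at s3, so Box q is false at s5.
    At s5: Box r requires r at every successor {s2, s3}.
      r fails at s2, so Box r is false at s5.
Satisfying worlds: {s0, s1, s2, s3, s4, s5, s6}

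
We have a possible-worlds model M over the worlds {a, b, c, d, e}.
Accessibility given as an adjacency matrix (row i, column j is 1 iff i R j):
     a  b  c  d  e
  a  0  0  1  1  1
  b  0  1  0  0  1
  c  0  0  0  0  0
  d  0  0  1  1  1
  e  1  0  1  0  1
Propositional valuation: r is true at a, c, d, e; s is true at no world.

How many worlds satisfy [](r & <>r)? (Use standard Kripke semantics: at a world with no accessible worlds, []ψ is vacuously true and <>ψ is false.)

Recall that []ψ holds at a world iff ψ holds at every accessible world, and <>ψ holds iff ψ holds at some accessible world.
Let φ = [](r & <>r). Evaluate φ at each world:
  a (successors {c, d, e}): φ is false.
  b (successors {b, e}): φ is false.
  c (successors ∅): φ is true.
  d (successors {c, d, e}): φ is false.
  e (successors {a, c, e}): φ is false.
For instance, at b:
  At b: [](r & <>r) requires r & <>r at every successor {b, e}.
    r & <>r fails at b, so [](r & <>r) is false at b.
      At b: r is false, <>r is true, so r & <>r is false.
Satisfying worlds: {c}

1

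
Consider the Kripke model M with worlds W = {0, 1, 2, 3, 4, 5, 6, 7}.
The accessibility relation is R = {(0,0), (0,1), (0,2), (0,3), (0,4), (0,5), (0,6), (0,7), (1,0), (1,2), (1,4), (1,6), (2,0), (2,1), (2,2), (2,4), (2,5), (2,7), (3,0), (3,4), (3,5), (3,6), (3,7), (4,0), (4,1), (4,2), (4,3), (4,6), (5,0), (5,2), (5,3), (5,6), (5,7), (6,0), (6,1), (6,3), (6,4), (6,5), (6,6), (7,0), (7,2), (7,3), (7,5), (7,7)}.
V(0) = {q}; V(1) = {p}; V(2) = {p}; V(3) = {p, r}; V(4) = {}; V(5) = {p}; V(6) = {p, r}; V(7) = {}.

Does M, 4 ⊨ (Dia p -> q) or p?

At 4: Dia p -> q is false, p is false, so (Dia p -> q) or p is false.
  At 4: Dia p is true, q is false, so Dia p -> q is false.
    At 4: Dia p requires p at some successor in {0, 1, 2, 3, 6}.
      p holds at 1, so Dia p is true at 4.

No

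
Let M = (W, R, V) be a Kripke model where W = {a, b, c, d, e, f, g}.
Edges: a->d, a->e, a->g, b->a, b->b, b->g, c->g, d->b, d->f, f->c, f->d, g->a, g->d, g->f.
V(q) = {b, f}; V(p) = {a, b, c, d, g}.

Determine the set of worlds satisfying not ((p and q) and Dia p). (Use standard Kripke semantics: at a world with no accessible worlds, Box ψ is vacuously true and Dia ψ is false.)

a, c, d, e, f, g

Let φ = not ((p and q) and Dia p). Evaluate φ at each world:
  a (successors {d, e, g}): φ is true.
  b (successors {a, b, g}): φ is false.
  c (successors {g}): φ is true.
  d (successors {b, f}): φ is true.
  e (successors ∅): φ is true.
  f (successors {c, d}): φ is true.
  g (successors {a, d, f}): φ is true.
For instance, at g:
  At g: (p and q) and Dia p is false, so not ((p and q) and Dia p) is true.
    At g: p and q is false, Dia p is true, so (p and q) and Dia p is false.
      At g: Dia p requires p at some successor in {a, d, f}.
        p holds at a, so Dia p is true at g.
Satisfying worlds: {a, c, d, e, f, g}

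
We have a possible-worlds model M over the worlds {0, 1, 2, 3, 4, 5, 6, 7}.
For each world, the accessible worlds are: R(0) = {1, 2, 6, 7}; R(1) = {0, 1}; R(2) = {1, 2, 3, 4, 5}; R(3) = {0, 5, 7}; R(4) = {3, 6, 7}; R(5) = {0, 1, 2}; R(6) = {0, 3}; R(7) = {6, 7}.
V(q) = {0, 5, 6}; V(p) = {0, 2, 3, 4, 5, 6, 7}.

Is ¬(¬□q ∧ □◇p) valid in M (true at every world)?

Recall that □ψ holds at a world iff ψ holds at every accessible world, and ◇ψ holds iff ψ holds at some accessible world.
Let φ = ¬(¬□q ∧ □◇p). Evaluate φ at each world:
  0 (successors {1, 2, 6, 7}): φ is false.
  1 (successors {0, 1}): φ is false.
  2 (successors {1, 2, 3, 4, 5}): φ is false.
  3 (successors {0, 5, 7}): φ is false.
  4 (successors {3, 6, 7}): φ is false.
  5 (successors {0, 1, 2}): φ is false.
  6 (successors {0, 3}): φ is false.
  7 (successors {6, 7}): φ is false.
Detail at 0 (counterexample):
  At 0: ¬□q ∧ □◇p is true, so ¬(¬□q ∧ □◇p) is false.
    At 0: ¬□q is true, □◇p is true, so ¬□q ∧ □◇p is true.
      At 0: □q is false, so ¬□q is true.
      At 0: □◇p requires ◇p at every successor {1, 2, 6, 7}.
        At 1: ◇p is true.
        At 2: ◇p is true.
        At 6: ◇p is true.
        At 7: ◇p is true.
      So □◇p is true at 0.

No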